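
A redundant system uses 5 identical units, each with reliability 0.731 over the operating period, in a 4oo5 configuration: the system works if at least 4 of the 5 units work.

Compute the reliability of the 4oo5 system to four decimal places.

R = Σ_{i=4}^{5} C(5,i) p^i (1−p)^{5−i} with p = 0.731
C(5,4)·0.731^4·0.269^1 = 0.384054
C(5,5)·0.731^5·0.269^0 = 0.208731
Sum = 0.5928

0.5928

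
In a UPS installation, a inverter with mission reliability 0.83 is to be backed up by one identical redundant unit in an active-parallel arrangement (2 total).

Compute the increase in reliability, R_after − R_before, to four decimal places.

0.1411

R_before = 0.83
R_after = 1 − (1 − 0.83)^2 = 0.9711
ΔR = 0.9711 − 0.83 = 0.1411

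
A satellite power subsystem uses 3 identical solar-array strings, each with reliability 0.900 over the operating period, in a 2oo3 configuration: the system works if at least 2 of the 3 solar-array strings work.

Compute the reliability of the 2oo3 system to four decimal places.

R = Σ_{i=2}^{3} C(3,i) p^i (1−p)^{3−i} with p = 0.900
C(3,2)·0.900^2·0.100^1 = 0.243000
C(3,3)·0.900^3·0.100^0 = 0.729000
Sum = 0.9720

0.9720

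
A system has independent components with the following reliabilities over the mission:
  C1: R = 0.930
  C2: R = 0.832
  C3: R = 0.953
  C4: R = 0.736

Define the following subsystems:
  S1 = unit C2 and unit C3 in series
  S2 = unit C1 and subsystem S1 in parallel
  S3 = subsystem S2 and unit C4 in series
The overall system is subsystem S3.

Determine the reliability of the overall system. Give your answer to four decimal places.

0.7253

Series (C2 and C3): 0.832000 × 0.953000 = 0.792896
Parallel (C1 and [0.792896]): 1 − (1 − 0.930000)(1 − 0.792896) = 0.985503
Series ([0.985503] and C4): 0.985503 × 0.736000 = 0.7253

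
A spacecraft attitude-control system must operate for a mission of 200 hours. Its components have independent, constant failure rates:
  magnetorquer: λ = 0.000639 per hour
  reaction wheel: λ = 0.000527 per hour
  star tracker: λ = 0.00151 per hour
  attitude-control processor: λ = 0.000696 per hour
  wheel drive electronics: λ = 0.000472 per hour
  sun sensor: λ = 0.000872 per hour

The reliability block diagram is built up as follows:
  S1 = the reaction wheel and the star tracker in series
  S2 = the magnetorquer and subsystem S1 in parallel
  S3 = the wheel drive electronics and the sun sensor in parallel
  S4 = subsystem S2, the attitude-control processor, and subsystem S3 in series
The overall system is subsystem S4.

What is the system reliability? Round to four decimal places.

0.8231

R(magnetorquer) = exp(−0.000639 × 200) = 0.880029
R(reaction wheel) = exp(−0.000527 × 200) = 0.899964
R(star tracker) = exp(−0.00151 × 200) = 0.739338
R(attitude-control processor) = exp(−0.000696 × 200) = 0.870054
R(wheel drive electronics) = exp(−0.000472 × 200) = 0.909919
R(sun sensor) = exp(−0.000872 × 200) = 0.839961
Series (reaction wheel and star tracker): 0.899964 × 0.739338 = 0.665378
Parallel (magnetorquer and [0.665378]): 1 − (1 − 0.880029)(1 − 0.665378) = 0.959855
Parallel (wheel drive electronics and sun sensor): 1 − (1 − 0.909919)(1 − 0.839961) = 0.985584
Series ([0.959855], attitude-control processor, and [0.985584]): 0.959855 × 0.870054 × 0.985584 = 0.8231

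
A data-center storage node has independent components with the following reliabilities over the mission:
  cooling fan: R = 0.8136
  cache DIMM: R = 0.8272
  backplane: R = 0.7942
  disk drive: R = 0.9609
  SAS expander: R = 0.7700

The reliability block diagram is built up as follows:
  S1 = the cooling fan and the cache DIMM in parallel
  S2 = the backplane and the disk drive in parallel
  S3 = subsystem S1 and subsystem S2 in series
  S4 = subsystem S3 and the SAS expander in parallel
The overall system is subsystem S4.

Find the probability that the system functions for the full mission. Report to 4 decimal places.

0.9908

Parallel (cooling fan and cache DIMM): 1 − (1 − 0.813600)(1 − 0.827200) = 0.967790
Parallel (backplane and disk drive): 1 − (1 − 0.794200)(1 − 0.960900) = 0.991953
Series ([0.967790] and [0.991953]): 0.967790 × 0.991953 = 0.960002
Parallel ([0.960002] and SAS expander): 1 − (1 − 0.960002)(1 − 0.770000) = 0.9908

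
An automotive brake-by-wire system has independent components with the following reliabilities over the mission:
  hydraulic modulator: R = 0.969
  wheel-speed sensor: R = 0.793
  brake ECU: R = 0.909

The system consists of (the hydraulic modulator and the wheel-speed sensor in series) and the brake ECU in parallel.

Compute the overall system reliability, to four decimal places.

Series (hydraulic modulator and wheel-speed sensor): 0.969000 × 0.793000 = 0.768417
Parallel ([0.768417] and brake ECU): 1 − (1 − 0.768417)(1 − 0.909000) = 0.9789

0.9789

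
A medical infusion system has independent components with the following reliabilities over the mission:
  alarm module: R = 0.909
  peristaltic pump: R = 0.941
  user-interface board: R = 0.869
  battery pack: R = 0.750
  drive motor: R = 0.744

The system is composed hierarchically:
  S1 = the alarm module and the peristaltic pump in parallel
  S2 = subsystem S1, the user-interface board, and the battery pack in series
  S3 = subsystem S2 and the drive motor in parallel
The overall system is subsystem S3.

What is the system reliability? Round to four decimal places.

0.9100

Parallel (alarm module and peristaltic pump): 1 − (1 − 0.909000)(1 − 0.941000) = 0.994631
Series ([0.994631], user-interface board, and battery pack): 0.994631 × 0.869000 × 0.750000 = 0.648251
Parallel ([0.648251] and drive motor): 1 − (1 − 0.648251)(1 − 0.744000) = 0.9100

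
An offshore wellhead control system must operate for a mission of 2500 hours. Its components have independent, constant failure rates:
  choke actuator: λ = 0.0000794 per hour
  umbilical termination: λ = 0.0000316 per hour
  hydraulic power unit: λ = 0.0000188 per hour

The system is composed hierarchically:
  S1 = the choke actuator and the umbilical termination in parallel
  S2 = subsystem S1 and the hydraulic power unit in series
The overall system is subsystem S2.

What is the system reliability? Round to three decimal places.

0.941

R(choke actuator) = exp(−0.0000794 × 2500) = 0.81996
R(umbilical termination) = exp(−0.0000316 × 2500) = 0.92404
R(hydraulic power unit) = exp(−0.0000188 × 2500) = 0.95409
Parallel (choke actuator and umbilical termination): 1 − (1 − 0.81996)(1 − 0.92404) = 0.98632
Series ([0.98632] and hydraulic power unit): 0.98632 × 0.95409 = 0.941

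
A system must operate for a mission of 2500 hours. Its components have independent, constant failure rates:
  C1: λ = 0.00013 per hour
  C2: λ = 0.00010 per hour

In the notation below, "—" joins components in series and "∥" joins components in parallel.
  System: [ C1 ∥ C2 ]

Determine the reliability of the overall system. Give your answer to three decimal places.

R(C1) = exp(−0.00013 × 2500) = 0.72253
R(C2) = exp(−0.00010 × 2500) = 0.77880
Parallel (C1 and C2): 1 − (1 − 0.72253)(1 − 0.77880) = 0.939

0.939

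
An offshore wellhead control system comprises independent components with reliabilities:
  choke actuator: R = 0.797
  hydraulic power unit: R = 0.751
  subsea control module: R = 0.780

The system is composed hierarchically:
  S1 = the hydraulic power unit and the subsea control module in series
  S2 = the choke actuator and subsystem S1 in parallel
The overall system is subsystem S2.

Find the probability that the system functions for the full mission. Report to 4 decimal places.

0.9159

Series (hydraulic power unit and subsea control module): 0.751000 × 0.780000 = 0.585780
Parallel (choke actuator and [0.585780]): 1 − (1 − 0.797000)(1 − 0.585780) = 0.9159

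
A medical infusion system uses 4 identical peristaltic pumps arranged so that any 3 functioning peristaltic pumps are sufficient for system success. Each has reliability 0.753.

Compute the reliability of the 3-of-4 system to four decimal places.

0.7433

R = Σ_{i=3}^{4} C(4,i) p^i (1−p)^{4−i} with p = 0.753
C(4,3)·0.753^3·0.247^1 = 0.421834
C(4,4)·0.753^4·0.247^0 = 0.321499
Sum = 0.7433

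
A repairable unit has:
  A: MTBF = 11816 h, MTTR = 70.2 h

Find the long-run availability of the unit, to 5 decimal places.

A(A) = MTBF/(MTBF+MTTR) = 11816/(11816+70.2) = 0.99409

0.99409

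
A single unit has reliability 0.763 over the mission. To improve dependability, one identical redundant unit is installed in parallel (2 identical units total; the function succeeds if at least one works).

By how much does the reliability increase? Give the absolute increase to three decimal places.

R_before = 0.763
R_after = 1 − (1 − 0.763)^2 = 0.944
ΔR = 0.944 − 0.763 = 0.181

0.181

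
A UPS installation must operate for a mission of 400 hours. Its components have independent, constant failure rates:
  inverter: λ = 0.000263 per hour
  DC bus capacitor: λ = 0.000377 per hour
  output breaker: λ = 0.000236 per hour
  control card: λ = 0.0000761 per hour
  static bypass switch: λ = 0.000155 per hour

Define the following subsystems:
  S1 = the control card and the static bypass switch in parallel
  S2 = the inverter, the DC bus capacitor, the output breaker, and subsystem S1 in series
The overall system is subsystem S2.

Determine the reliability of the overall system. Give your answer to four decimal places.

R(inverter) = exp(−0.000263 × 400) = 0.900144
R(DC bus capacitor) = exp(−0.000377 × 400) = 0.860020
R(output breaker) = exp(−0.000236 × 400) = 0.909919
R(control card) = exp(−0.0000761 × 400) = 0.970019
R(static bypass switch) = exp(−0.000155 × 400) = 0.939883
Parallel (control card and static bypass switch): 1 − (1 − 0.970019)(1 − 0.939883) = 0.998198
Series (inverter, DC bus capacitor, output breaker, and [0.998198]): 0.900144 × 0.860020 × 0.909919 × 0.998198 = 0.7031

0.7031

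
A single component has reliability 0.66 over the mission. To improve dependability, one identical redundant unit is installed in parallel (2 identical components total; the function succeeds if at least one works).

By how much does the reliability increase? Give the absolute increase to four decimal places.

R_before = 0.66
R_after = 1 − (1 − 0.66)^2 = 0.8844
ΔR = 0.8844 − 0.66 = 0.2244

0.2244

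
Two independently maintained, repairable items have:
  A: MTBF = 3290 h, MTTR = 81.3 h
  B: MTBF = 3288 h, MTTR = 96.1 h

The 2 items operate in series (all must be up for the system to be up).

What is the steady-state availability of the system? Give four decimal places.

0.9482

A(A) = MTBF/(MTBF+MTTR) = 3290/(3290+81.3) = 0.975885
A(B) = MTBF/(MTBF+MTTR) = 3288/(3288+96.1) = 0.971602
Series availability: 0.975885 × 0.971602 = 0.9482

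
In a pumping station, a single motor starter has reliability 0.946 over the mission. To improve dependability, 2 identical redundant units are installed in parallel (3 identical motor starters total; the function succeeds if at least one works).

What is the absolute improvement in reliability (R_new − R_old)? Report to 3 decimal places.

0.054

R_before = 0.946
R_after = 1 − (1 − 0.946)^3 = 1.000
ΔR = 1.000 − 0.946 = 0.054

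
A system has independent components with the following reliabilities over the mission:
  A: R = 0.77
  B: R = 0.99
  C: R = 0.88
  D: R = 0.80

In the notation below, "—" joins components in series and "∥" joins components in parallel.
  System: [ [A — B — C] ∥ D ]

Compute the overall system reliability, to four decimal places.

Series (A, B, and C): 0.770000 × 0.990000 × 0.880000 = 0.670824
Parallel ([0.670824] and D): 1 − (1 − 0.670824)(1 − 0.800000) = 0.9342

0.9342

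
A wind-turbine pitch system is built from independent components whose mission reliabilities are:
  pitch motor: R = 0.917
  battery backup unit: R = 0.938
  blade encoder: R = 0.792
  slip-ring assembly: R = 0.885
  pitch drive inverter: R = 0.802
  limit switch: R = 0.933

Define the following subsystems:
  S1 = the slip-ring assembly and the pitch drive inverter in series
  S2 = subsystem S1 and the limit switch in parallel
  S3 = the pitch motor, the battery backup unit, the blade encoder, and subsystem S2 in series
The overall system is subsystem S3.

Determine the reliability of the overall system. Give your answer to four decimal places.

0.6680

Series (slip-ring assembly and pitch drive inverter): 0.885000 × 0.802000 = 0.709770
Parallel ([0.709770] and limit switch): 1 − (1 − 0.709770)(1 − 0.933000) = 0.980555
Series (pitch motor, battery backup unit, blade encoder, and [0.980555]): 0.917000 × 0.938000 × 0.792000 × 0.980555 = 0.6680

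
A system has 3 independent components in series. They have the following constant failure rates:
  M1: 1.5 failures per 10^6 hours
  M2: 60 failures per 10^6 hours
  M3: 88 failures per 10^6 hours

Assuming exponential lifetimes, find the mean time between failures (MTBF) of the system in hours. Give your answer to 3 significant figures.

6690

Series of exponential components: λ_sys = Σ λ_i
λ_sys = 0.0000015 + 0.000060 + 0.000088 = 1.4950e-04 /h
MTBF = 1 / λ_sys = 6690 h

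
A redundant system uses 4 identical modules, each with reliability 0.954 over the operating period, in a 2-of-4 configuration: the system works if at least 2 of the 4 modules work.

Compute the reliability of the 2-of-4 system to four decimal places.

0.9996

R = Σ_{i=2}^{4} C(4,i) p^i (1−p)^{4−i} with p = 0.954
C(4,2)·0.954^2·0.046^2 = 0.011555
C(4,3)·0.954^3·0.046^1 = 0.159758
C(4,4)·0.954^4·0.046^0 = 0.828311
Sum = 0.9996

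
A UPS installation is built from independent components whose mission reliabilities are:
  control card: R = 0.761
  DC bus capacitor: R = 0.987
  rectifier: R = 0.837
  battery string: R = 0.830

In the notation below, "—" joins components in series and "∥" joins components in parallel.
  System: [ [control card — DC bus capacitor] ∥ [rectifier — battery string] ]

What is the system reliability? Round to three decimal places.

0.924

Series (control card and DC bus capacitor): 0.76100 × 0.98700 = 0.75111
Series (rectifier and battery string): 0.83700 × 0.83000 = 0.69471
Parallel ([0.75111] and [0.69471]): 1 − (1 − 0.75111)(1 − 0.69471) = 0.924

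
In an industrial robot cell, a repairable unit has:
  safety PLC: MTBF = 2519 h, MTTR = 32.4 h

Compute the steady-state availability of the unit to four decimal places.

0.9873

A(safety PLC) = MTBF/(MTBF+MTTR) = 2519/(2519+32.4) = 0.9873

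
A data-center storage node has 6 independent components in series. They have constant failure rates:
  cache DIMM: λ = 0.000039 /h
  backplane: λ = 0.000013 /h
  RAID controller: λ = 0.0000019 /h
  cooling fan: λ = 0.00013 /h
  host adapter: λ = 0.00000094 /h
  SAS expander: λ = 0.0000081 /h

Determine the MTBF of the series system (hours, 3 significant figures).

5180

Series of exponential components: λ_sys = Σ λ_i
λ_sys = 0.000039 + 0.000013 + 0.0000019 + 0.00013 + 0.00000094 + 0.0000081 = 1.9294e-04 /h
MTBF = 1 / λ_sys = 5180 h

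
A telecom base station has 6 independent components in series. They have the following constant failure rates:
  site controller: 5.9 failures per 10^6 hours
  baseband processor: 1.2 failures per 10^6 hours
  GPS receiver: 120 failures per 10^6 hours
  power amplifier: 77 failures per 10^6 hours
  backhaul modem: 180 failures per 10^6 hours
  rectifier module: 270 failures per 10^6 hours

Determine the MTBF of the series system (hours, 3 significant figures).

1530

Series of exponential components: λ_sys = Σ λ_i
λ_sys = 0.0000059 + 0.0000012 + 0.00012 + 0.000077 + 0.00018 + 0.00027 = 6.5410e-04 /h
MTBF = 1 / λ_sys = 1530 h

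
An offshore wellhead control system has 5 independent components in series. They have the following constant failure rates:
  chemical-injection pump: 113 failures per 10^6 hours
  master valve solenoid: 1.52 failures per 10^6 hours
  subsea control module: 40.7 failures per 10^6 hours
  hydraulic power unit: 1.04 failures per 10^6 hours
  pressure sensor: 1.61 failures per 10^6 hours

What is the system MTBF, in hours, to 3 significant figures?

6330

Series of exponential components: λ_sys = Σ λ_i
λ_sys = 0.000113 + 0.00000152 + 0.0000407 + 0.00000104 + 0.00000161 = 1.5787e-04 /h
MTBF = 1 / λ_sys = 6330 h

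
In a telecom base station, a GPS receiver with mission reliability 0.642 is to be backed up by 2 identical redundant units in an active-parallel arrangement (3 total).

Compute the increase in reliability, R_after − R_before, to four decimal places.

R_before = 0.642
R_after = 1 − (1 − 0.642)^3 = 0.9541
ΔR = 0.9541 − 0.642 = 0.3121

0.3121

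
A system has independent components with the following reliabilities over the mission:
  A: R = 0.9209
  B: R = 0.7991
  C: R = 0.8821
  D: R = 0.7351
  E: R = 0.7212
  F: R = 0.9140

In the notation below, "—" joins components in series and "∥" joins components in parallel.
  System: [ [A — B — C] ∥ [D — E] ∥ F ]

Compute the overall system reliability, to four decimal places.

Series (A, B, and C): 0.920900 × 0.799100 × 0.882100 = 0.649130
Series (D and E): 0.735100 × 0.721200 = 0.530154
Parallel ([0.649130], [0.530154], and F): 1 − (1 − 0.649130)(1 − 0.530154)(1 − 0.914000) = 0.9858

0.9858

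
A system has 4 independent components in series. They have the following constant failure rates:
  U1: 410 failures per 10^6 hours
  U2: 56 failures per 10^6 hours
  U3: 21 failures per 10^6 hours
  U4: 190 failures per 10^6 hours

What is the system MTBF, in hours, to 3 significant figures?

Series of exponential components: λ_sys = Σ λ_i
λ_sys = 0.00041 + 0.000056 + 0.000021 + 0.00019 = 6.7700e-04 /h
MTBF = 1 / λ_sys = 1480 h

1480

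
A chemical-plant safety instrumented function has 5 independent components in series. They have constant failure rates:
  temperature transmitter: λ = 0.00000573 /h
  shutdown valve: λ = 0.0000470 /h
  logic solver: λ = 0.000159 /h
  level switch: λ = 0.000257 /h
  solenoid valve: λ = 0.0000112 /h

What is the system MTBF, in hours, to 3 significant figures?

2080

Series of exponential components: λ_sys = Σ λ_i
λ_sys = 0.00000573 + 0.0000470 + 0.000159 + 0.000257 + 0.0000112 = 4.7993e-04 /h
MTBF = 1 / λ_sys = 2080 h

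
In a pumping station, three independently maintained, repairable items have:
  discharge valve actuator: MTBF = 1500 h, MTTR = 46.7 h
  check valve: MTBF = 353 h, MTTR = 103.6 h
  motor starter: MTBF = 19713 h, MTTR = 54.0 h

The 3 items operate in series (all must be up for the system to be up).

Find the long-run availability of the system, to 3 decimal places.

A(discharge valve actuator) = MTBF/(MTBF+MTTR) = 1500/(1500+46.7) = 0.969807
A(check valve) = MTBF/(MTBF+MTTR) = 353/(353+103.6) = 0.773106
A(motor starter) = MTBF/(MTBF+MTTR) = 19713/(19713+54.0) = 0.997268
Series availability: 0.969807 × 0.773106 × 0.997268 = 0.748

0.748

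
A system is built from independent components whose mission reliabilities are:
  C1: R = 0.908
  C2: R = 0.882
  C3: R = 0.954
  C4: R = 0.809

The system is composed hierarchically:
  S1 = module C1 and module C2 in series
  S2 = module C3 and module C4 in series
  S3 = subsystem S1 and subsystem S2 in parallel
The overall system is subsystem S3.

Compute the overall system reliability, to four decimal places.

0.9546

Series (C1 and C2): 0.908000 × 0.882000 = 0.800856
Series (C3 and C4): 0.954000 × 0.809000 = 0.771786
Parallel ([0.800856] and [0.771786]): 1 − (1 − 0.800856)(1 − 0.771786) = 0.9546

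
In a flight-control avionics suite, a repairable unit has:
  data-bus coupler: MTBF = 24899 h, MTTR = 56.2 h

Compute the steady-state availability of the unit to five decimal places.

0.99775

A(data-bus coupler) = MTBF/(MTBF+MTTR) = 24899/(24899+56.2) = 0.99775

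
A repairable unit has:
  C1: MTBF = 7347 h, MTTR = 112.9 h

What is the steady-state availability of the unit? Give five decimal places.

0.98487

A(C1) = MTBF/(MTBF+MTTR) = 7347/(7347+112.9) = 0.98487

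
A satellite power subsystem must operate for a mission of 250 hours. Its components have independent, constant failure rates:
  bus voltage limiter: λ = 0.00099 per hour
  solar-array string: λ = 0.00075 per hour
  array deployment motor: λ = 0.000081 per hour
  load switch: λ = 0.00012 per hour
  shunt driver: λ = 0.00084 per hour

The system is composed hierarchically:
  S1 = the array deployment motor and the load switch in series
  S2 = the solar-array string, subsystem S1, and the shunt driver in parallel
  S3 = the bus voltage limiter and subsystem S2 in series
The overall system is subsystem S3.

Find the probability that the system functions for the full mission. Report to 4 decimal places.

R(bus voltage limiter) = exp(−0.00099 × 250) = 0.780750
R(solar-array string) = exp(−0.00075 × 250) = 0.829029
R(array deployment motor) = exp(−0.000081 × 250) = 0.979954
R(load switch) = exp(−0.00012 × 250) = 0.970446
R(shunt driver) = exp(−0.00084 × 250) = 0.810584
Series (array deployment motor and load switch): 0.979954 × 0.970446 = 0.950992
Parallel (solar-array string, [0.950992], and shunt driver): 1 − (1 − 0.829029)(1 − 0.950992)(1 − 0.810584) = 0.998413
Series (bus voltage limiter and [0.998413]): 0.780750 × 0.998413 = 0.7795

0.7795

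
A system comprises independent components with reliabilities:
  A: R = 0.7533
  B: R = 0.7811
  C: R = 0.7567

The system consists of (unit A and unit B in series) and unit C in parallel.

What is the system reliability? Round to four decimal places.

0.8999

Series (A and B): 0.753300 × 0.781100 = 0.588403
Parallel ([0.588403] and C): 1 − (1 − 0.588403)(1 − 0.756700) = 0.8999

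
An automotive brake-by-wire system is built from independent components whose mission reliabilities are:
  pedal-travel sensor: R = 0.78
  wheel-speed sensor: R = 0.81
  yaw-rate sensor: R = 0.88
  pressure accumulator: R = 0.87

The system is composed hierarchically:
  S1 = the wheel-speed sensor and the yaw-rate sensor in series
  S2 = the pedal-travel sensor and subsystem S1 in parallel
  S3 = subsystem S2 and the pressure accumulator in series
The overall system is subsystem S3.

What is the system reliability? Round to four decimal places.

Series (wheel-speed sensor and yaw-rate sensor): 0.810000 × 0.880000 = 0.712800
Parallel (pedal-travel sensor and [0.712800]): 1 − (1 − 0.780000)(1 − 0.712800) = 0.936816
Series ([0.936816] and pressure accumulator): 0.936816 × 0.870000 = 0.8150

0.8150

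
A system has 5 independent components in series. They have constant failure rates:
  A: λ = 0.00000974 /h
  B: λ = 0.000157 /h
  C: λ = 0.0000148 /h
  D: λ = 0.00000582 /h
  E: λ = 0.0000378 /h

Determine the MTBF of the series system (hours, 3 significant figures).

Series of exponential components: λ_sys = Σ λ_i
λ_sys = 0.00000974 + 0.000157 + 0.0000148 + 0.00000582 + 0.0000378 = 2.2516e-04 /h
MTBF = 1 / λ_sys = 4440 h

4440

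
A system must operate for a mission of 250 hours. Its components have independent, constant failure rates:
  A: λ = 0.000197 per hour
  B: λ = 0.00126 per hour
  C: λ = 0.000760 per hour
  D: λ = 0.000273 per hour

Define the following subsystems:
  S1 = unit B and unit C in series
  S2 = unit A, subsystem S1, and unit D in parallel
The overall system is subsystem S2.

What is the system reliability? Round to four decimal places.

R(A) = exp(−0.000197 × 250) = 0.951943
R(B) = exp(−0.00126 × 250) = 0.729789
R(C) = exp(−0.000760 × 250) = 0.826959
R(D) = exp(−0.000273 × 250) = 0.934027
Series (B and C): 0.729789 × 0.826959 = 0.603506
Parallel (A, [0.603506], and D): 1 − (1 − 0.951943)(1 − 0.603506)(1 − 0.934027) = 0.9987

0.9987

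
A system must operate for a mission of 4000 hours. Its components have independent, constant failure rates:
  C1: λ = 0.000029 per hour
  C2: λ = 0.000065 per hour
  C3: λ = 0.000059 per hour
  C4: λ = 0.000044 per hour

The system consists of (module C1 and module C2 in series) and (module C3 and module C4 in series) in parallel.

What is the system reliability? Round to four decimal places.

R(C1) = exp(−0.000029 × 4000) = 0.890475
R(C2) = exp(−0.000065 × 4000) = 0.771052
R(C3) = exp(−0.000059 × 4000) = 0.789781
R(C4) = exp(−0.000044 × 4000) = 0.838618
Series (C1 and C2): 0.890475 × 0.771052 = 0.686603
Series (C3 and C4): 0.789781 × 0.838618 = 0.662325
Parallel ([0.686603] and [0.662325]): 1 − (1 − 0.686603)(1 − 0.662325) = 0.8942

0.8942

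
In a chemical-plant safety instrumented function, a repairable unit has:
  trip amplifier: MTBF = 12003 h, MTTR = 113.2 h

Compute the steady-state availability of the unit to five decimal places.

A(trip amplifier) = MTBF/(MTBF+MTTR) = 12003/(12003+113.2) = 0.99066

0.99066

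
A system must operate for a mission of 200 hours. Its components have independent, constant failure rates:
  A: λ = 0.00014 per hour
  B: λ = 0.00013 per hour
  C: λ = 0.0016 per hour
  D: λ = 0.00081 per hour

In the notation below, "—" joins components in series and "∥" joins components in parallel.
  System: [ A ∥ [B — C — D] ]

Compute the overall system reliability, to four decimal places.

R(A) = exp(−0.00014 × 200) = 0.972388
R(B) = exp(−0.00013 × 200) = 0.974335
R(C) = exp(−0.0016 × 200) = 0.726149
R(D) = exp(−0.00081 × 200) = 0.850441
Series (B, C, and D): 0.974335 × 0.726149 × 0.850441 = 0.601698
Parallel (A and [0.601698]): 1 − (1 − 0.972388)(1 − 0.601698) = 0.9890

0.9890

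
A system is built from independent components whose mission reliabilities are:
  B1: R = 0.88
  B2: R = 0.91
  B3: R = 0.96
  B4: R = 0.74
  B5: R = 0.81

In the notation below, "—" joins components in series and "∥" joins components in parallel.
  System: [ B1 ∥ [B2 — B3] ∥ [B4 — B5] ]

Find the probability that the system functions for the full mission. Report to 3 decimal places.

0.994

Series (B2 and B3): 0.91000 × 0.96000 = 0.87360
Series (B4 and B5): 0.74000 × 0.81000 = 0.59940
Parallel (B1, [0.87360], and [0.59940]): 1 − (1 − 0.88000)(1 − 0.87360)(1 − 0.59940) = 0.994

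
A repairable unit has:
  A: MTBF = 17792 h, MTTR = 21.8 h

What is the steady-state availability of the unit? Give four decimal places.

A(A) = MTBF/(MTBF+MTTR) = 17792/(17792+21.8) = 0.9988

0.9988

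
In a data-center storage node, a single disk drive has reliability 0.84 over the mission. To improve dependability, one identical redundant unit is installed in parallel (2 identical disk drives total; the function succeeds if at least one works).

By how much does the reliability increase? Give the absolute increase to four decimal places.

0.1344

R_before = 0.84
R_after = 1 − (1 − 0.84)^2 = 0.9744
ΔR = 0.9744 − 0.84 = 0.1344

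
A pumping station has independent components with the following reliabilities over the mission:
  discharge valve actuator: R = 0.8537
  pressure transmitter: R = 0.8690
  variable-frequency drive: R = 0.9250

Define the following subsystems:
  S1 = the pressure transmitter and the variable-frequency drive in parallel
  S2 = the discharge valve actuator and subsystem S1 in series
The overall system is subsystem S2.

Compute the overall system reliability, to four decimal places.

Parallel (pressure transmitter and variable-frequency drive): 1 − (1 − 0.869000)(1 − 0.925000) = 0.990175
Series (discharge valve actuator and [0.990175]): 0.853700 × 0.990175 = 0.8453

0.8453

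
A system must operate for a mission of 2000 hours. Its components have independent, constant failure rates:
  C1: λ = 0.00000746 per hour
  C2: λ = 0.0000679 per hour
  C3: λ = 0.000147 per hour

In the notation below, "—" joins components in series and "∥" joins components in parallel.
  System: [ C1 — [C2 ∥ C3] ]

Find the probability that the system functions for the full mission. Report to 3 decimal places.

R(C1) = exp(−0.00000746 × 2000) = 0.98519
R(C2) = exp(−0.0000679 × 2000) = 0.87302
R(C3) = exp(−0.000147 × 2000) = 0.74528
Parallel (C2 and C3): 1 − (1 − 0.87302)(1 − 0.74528) = 0.96766
Series (C1 and [0.96766]): 0.98519 × 0.96766 = 0.953

0.953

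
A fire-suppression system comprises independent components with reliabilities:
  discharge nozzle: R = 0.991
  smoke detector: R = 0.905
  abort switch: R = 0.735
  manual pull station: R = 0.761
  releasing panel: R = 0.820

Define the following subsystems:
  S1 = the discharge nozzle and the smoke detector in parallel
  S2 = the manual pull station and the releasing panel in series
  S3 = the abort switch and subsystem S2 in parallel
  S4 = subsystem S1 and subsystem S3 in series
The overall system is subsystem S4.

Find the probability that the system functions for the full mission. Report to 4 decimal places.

0.8996

Parallel (discharge nozzle and smoke detector): 1 − (1 − 0.991000)(1 − 0.905000) = 0.999145
Series (manual pull station and releasing panel): 0.761000 × 0.820000 = 0.624020
Parallel (abort switch and [0.624020]): 1 − (1 − 0.735000)(1 − 0.624020) = 0.900365
Series ([0.999145] and [0.900365]): 0.999145 × 0.900365 = 0.8996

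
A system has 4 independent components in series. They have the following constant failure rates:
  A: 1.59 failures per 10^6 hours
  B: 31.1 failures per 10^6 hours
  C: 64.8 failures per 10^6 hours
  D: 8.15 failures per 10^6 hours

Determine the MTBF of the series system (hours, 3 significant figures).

9470

Series of exponential components: λ_sys = Σ λ_i
λ_sys = 0.00000159 + 0.0000311 + 0.0000648 + 0.00000815 = 1.0564e-04 /h
MTBF = 1 / λ_sys = 9470 h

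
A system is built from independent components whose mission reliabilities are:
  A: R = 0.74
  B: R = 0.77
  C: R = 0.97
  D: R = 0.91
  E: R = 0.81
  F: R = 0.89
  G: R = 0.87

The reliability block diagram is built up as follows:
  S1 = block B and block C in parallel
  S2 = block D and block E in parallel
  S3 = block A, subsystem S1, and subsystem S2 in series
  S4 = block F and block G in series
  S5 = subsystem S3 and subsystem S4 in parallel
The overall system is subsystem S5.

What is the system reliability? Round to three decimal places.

Parallel (B and C): 1 − (1 − 0.77000)(1 − 0.97000) = 0.99310
Parallel (D and E): 1 − (1 − 0.91000)(1 − 0.81000) = 0.98290
Series (A, [0.99310], and [0.98290]): 0.74000 × 0.99310 × 0.98290 = 0.72233
Series (F and G): 0.89000 × 0.87000 = 0.77430
Parallel ([0.72233] and [0.77430]): 1 − (1 − 0.72233)(1 − 0.77430) = 0.937

0.937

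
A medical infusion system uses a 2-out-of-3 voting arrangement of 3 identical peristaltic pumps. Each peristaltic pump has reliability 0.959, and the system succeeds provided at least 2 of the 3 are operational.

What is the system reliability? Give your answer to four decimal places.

R = Σ_{i=2}^{3} C(3,i) p^i (1−p)^{3−i} with p = 0.959
C(3,2)·0.959^2·0.041^1 = 0.113121
C(3,3)·0.959^3·0.041^0 = 0.881974
Sum = 0.9951

0.9951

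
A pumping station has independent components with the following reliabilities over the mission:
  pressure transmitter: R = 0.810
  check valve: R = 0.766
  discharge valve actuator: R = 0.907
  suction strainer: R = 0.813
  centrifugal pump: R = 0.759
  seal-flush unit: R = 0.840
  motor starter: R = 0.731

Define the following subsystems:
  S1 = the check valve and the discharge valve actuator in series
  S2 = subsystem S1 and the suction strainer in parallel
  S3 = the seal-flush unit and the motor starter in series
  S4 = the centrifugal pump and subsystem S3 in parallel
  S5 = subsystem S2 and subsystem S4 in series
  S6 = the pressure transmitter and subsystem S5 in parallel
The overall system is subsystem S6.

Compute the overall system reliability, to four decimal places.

0.9725

Series (check valve and discharge valve actuator): 0.766000 × 0.907000 = 0.694762
Parallel ([0.694762] and suction strainer): 1 − (1 − 0.694762)(1 − 0.813000) = 0.942920
Series (seal-flush unit and motor starter): 0.840000 × 0.731000 = 0.614040
Parallel (centrifugal pump and [0.614040]): 1 − (1 − 0.759000)(1 − 0.614040) = 0.906984
Series ([0.942920] and [0.906984]): 0.942920 × 0.906984 = 0.855213
Parallel (pressure transmitter and [0.855213]): 1 − (1 − 0.810000)(1 − 0.855213) = 0.9725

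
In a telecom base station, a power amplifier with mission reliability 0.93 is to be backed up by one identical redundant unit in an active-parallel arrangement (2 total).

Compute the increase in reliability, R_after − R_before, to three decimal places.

R_before = 0.93
R_after = 1 − (1 − 0.93)^2 = 0.995
ΔR = 0.995 − 0.93 = 0.065

0.065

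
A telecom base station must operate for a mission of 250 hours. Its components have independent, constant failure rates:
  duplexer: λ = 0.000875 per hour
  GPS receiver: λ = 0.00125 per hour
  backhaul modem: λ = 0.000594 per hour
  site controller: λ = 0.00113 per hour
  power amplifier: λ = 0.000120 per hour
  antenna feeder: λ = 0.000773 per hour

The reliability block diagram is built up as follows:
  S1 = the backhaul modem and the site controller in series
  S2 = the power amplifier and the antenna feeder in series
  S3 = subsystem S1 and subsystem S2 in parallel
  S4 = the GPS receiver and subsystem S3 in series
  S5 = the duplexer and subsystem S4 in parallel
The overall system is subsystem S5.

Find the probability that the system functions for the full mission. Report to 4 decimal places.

R(duplexer) = exp(−0.000875 × 250) = 0.803523
R(GPS receiver) = exp(−0.00125 × 250) = 0.731616
R(backhaul modem) = exp(−0.000594 × 250) = 0.862000
R(site controller) = exp(−0.00113 × 250) = 0.753897
R(power amplifier) = exp(−0.000120 × 250) = 0.970446
R(antenna feeder) = exp(−0.000773 × 250) = 0.824276
Series (backhaul modem and site controller): 0.862000 × 0.753897 = 0.649859
Series (power amplifier and antenna feeder): 0.970446 × 0.824276 = 0.799915
Parallel ([0.649859] and [0.799915]): 1 − (1 − 0.649859)(1 − 0.799915) = 0.929942
Series (GPS receiver and [0.929942]): 0.731616 × 0.929942 = 0.680360
Parallel (duplexer and [0.680360]): 1 − (1 − 0.803523)(1 − 0.680360) = 0.9372

0.9372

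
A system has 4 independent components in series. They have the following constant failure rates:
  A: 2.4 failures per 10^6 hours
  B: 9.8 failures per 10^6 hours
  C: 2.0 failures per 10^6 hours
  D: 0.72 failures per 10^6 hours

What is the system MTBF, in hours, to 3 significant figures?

67000

Series of exponential components: λ_sys = Σ λ_i
λ_sys = 0.0000024 + 0.0000098 + 0.0000020 + 0.00000072 = 1.4920e-05 /h
MTBF = 1 / λ_sys = 67000 h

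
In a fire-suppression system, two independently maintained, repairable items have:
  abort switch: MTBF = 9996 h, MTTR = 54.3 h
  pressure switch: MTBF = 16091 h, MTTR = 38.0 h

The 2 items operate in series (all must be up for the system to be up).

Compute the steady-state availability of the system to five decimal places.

0.99225

A(abort switch) = MTBF/(MTBF+MTTR) = 9996/(9996+54.3) = 0.994597
A(pressure switch) = MTBF/(MTBF+MTTR) = 16091/(16091+38.0) = 0.997644
Series availability: 0.994597 × 0.997644 = 0.99225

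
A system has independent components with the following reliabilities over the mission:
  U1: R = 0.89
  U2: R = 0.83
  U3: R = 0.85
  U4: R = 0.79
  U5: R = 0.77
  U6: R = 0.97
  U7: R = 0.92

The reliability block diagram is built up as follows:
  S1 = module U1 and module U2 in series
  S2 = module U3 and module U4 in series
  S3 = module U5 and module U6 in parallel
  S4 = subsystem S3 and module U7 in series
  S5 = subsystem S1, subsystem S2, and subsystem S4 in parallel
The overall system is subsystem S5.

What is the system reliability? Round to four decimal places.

0.9926

Series (U1 and U2): 0.890000 × 0.830000 = 0.738700
Series (U3 and U4): 0.850000 × 0.790000 = 0.671500
Parallel (U5 and U6): 1 − (1 − 0.770000)(1 − 0.970000) = 0.993100
Series ([0.993100] and U7): 0.993100 × 0.920000 = 0.913652
Parallel ([0.738700], [0.671500], and [0.913652]): 1 − (1 − 0.738700)(1 − 0.671500)(1 − 0.913652) = 0.9926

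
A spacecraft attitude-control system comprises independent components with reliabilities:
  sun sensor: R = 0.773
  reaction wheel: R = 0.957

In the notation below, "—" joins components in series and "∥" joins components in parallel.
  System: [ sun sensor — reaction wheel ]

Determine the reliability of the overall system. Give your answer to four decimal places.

Series (sun sensor and reaction wheel): 0.773000 × 0.957000 = 0.7398

0.7398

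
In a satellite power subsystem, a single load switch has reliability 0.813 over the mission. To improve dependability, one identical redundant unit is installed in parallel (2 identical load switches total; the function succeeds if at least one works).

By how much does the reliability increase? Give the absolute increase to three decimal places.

0.152

R_before = 0.813
R_after = 1 − (1 − 0.813)^2 = 0.965
ΔR = 0.965 − 0.813 = 0.152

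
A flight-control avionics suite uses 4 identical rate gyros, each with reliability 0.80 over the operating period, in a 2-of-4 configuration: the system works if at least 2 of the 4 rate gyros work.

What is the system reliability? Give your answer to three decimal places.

R = Σ_{i=2}^{4} C(4,i) p^i (1−p)^{4−i} with p = 0.80
C(4,2)·0.80^2·0.20^2 = 0.15360
C(4,3)·0.80^3·0.20^1 = 0.40960
C(4,4)·0.80^4·0.20^0 = 0.40960
Sum = 0.973

0.973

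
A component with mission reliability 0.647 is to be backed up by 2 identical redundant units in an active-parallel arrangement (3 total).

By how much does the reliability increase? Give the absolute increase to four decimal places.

R_before = 0.647
R_after = 1 − (1 − 0.647)^3 = 0.9560
ΔR = 0.9560 − 0.647 = 0.3090

0.3090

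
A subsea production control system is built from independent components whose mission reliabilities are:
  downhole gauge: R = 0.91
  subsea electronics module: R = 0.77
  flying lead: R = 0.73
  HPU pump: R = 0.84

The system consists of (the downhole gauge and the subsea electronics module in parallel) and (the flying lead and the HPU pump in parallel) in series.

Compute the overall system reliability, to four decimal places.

Parallel (downhole gauge and subsea electronics module): 1 − (1 − 0.910000)(1 − 0.770000) = 0.979300
Parallel (flying lead and HPU pump): 1 − (1 − 0.730000)(1 − 0.840000) = 0.956800
Series ([0.979300] and [0.956800]): 0.979300 × 0.956800 = 0.9370

0.9370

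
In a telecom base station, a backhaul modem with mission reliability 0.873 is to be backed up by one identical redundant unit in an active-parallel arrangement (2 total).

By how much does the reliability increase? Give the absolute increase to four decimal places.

R_before = 0.873
R_after = 1 − (1 − 0.873)^2 = 0.9839
ΔR = 0.9839 − 0.873 = 0.1109

0.1109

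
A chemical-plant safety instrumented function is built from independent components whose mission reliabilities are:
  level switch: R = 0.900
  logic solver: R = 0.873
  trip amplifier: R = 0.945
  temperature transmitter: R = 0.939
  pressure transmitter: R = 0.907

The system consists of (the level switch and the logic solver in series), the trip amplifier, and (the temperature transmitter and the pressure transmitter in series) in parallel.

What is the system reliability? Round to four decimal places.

0.9983

Series (level switch and logic solver): 0.900000 × 0.873000 = 0.785700
Series (temperature transmitter and pressure transmitter): 0.939000 × 0.907000 = 0.851673
Parallel ([0.785700], trip amplifier, and [0.851673]): 1 − (1 − 0.785700)(1 − 0.945000)(1 − 0.851673) = 0.9983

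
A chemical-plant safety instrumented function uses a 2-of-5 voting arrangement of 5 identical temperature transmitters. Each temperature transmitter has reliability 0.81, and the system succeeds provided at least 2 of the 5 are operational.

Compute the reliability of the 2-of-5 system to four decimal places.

0.9945

R = Σ_{i=2}^{5} C(5,i) p^i (1−p)^{5−i} with p = 0.81
C(5,2)·0.81^2·0.19^3 = 0.045002
C(5,3)·0.81^3·0.19^2 = 0.191850
C(5,4)·0.81^4·0.19^1 = 0.408944
C(5,5)·0.81^5·0.19^0 = 0.348678
Sum = 0.9945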